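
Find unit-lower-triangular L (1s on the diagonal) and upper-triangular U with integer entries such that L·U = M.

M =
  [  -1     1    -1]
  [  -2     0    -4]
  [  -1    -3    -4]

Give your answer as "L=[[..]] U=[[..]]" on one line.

L=[[1,0,0],[2,1,0],[1,2,1]] U=[[-1,1,-1],[0,-2,-2],[0,0,1]]

  R1 -= 2·R0 → [0,-2,-2]
  R2 -= 1·R0 → [0,-4,-3]
  R2 -= 2·R1 → [0,0,1]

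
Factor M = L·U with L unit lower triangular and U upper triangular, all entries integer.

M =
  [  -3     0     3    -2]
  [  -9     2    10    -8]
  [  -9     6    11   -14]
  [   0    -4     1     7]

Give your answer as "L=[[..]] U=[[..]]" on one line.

  row1 -= 3·row0 → [0,2,1,-2]
  row2 -= 3·row0 → [0,6,2,-8]
  row3 -= 0·row0 → [0,-4,1,7]
  row2 -= 3·row1 → [0,0,-1,-2]
  row3 -= -2·row1 → [0,0,3,3]
  row3 -= -3·row2 → [0,0,0,-3]

L=[[1,0,0,0],[3,1,0,0],[3,3,1,0],[0,-2,-3,1]] U=[[-3,0,3,-2],[0,2,1,-2],[0,0,-1,-2],[0,0,0,-3]]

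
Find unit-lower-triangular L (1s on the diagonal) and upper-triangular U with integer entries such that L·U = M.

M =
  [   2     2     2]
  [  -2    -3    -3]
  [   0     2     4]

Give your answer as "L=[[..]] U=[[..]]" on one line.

L=[[1,0,0],[-1,1,0],[0,-2,1]] U=[[2,2,2],[0,-1,-1],[0,0,2]]

  row1 -= -1·row0 → [0,-1,-1]
  row2 -= 0·row0 → [0,2,4]
  row2 -= -2·row1 → [0,0,2]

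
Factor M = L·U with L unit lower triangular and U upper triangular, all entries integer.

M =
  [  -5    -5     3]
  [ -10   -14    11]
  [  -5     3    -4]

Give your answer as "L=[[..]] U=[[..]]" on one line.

L=[[1,0,0],[2,1,0],[1,-2,1]] U=[[-5,-5,3],[0,-4,5],[0,0,3]]

  r1 -= 2·r0 → [0,-4,5]
  r2 -= 1·r0 → [0,8,-7]
  r2 -= -2·r1 → [0,0,3]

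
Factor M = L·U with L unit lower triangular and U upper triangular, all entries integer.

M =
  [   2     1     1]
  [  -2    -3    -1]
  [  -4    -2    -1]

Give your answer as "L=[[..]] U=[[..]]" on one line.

L=[[1,0,0],[-1,1,0],[-2,0,1]] U=[[2,1,1],[0,-2,0],[0,0,1]]

  row1 -= -1·row0 → [0,-2,0]
  row2 -= -2·row0 → [0,0,1]
  row2 -= 0·row1 → [0,0,1]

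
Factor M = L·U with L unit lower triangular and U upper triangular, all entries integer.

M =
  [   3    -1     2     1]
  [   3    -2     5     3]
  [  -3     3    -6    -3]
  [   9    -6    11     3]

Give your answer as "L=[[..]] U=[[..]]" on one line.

  r1 -= 1·r0 → [0,-1,3,2]
  r2 -= -1·r0 → [0,2,-4,-2]
  r3 -= 3·r0 → [0,-3,5,0]
  r2 -= -2·r1 → [0,0,2,2]
  r3 -= 3·r1 → [0,0,-4,-6]
  r3 -= -2·r2 → [0,0,0,-2]

L=[[1,0,0,0],[1,1,0,0],[-1,-2,1,0],[3,3,-2,1]] U=[[3,-1,2,1],[0,-1,3,2],[0,0,2,2],[0,0,0,-2]]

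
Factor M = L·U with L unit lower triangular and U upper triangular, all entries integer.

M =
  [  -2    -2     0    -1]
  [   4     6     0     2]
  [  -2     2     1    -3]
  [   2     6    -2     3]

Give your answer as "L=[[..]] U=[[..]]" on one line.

  r1 -= -2·r0 → [0,2,0,0]
  r2 -= 1·r0 → [0,4,1,-2]
  r3 -= -1·r0 → [0,4,-2,2]
  r2 -= 2·r1 → [0,0,1,-2]
  r3 -= 2·r1 → [0,0,-2,2]
  r3 -= -2·r2 → [0,0,0,-2]

L=[[1,0,0,0],[-2,1,0,0],[1,2,1,0],[-1,2,-2,1]] U=[[-2,-2,0,-1],[0,2,0,0],[0,0,1,-2],[0,0,0,-2]]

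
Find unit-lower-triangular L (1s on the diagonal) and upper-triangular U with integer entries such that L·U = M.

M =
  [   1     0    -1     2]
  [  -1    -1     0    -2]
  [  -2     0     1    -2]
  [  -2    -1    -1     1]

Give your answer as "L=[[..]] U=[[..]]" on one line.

  R1 -= -1·R0 → [0,-1,-1,0]
  R2 -= -2·R0 → [0,0,-1,2]
  R3 -= -2·R0 → [0,-1,-3,5]
  R2 -= 0·R1 → [0,0,-1,2]
  R3 -= 1·R1 → [0,0,-2,5]
  R3 -= 2·R2 → [0,0,0,1]

L=[[1,0,0,0],[-1,1,0,0],[-2,0,1,0],[-2,1,2,1]] U=[[1,0,-1,2],[0,-1,-1,0],[0,0,-1,2],[0,0,0,1]]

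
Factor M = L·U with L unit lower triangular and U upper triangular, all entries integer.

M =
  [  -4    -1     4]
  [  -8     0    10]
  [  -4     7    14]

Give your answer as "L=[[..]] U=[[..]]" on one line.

L=[[1,0,0],[2,1,0],[1,4,1]] U=[[-4,-1,4],[0,2,2],[0,0,2]]

  r1 -= 2·r0 → [0,2,2]
  r2 -= 1·r0 → [0,8,10]
  r2 -= 4·r1 → [0,0,2]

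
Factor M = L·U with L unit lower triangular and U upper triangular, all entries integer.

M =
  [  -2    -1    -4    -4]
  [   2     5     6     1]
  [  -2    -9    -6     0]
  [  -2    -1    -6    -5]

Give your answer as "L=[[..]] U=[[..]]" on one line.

  row1 -= -1·row0 → [0,4,2,-3]
  row2 -= 1·row0 → [0,-8,-2,4]
  row3 -= 1·row0 → [0,0,-2,-1]
  row2 -= -2·row1 → [0,0,2,-2]
  row3 -= 0·row1 → [0,0,-2,-1]
  row3 -= -1·row2 → [0,0,0,-3]

L=[[1,0,0,0],[-1,1,0,0],[1,-2,1,0],[1,0,-1,1]] U=[[-2,-1,-4,-4],[0,4,2,-3],[0,0,2,-2],[0,0,0,-3]]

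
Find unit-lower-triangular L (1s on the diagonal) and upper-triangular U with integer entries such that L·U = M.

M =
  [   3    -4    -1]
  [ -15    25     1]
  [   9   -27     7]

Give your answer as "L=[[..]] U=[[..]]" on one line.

L=[[1,0,0],[-5,1,0],[3,-3,1]] U=[[3,-4,-1],[0,5,-4],[0,0,-2]]

  R1 -= -5·R0 → [0,5,-4]
  R2 -= 3·R0 → [0,-15,10]
  R2 -= -3·R1 → [0,0,-2]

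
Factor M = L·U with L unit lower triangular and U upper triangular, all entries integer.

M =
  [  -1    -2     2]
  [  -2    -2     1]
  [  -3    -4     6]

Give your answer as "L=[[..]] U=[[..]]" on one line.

  R1 -= 2·R0 → [0,2,-3]
  R2 -= 3·R0 → [0,2,0]
  R2 -= 1·R1 → [0,0,3]

L=[[1,0,0],[2,1,0],[3,1,1]] U=[[-1,-2,2],[0,2,-3],[0,0,3]]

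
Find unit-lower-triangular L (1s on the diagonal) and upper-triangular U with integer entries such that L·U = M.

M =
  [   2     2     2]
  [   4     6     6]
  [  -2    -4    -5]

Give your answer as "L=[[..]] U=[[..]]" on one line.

L=[[1,0,0],[2,1,0],[-1,-1,1]] U=[[2,2,2],[0,2,2],[0,0,-1]]

  R1 -= 2·R0 → [0,2,2]
  R2 -= -1·R0 → [0,-2,-3]
  R2 -= -1·R1 → [0,0,-1]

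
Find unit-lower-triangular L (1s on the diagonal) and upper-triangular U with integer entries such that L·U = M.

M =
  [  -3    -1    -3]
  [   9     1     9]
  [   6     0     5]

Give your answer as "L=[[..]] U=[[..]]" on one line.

L=[[1,0,0],[-3,1,0],[-2,1,1]] U=[[-3,-1,-3],[0,-2,0],[0,0,-1]]

  row1 -= -3·row0 → [0,-2,0]
  row2 -= -2·row0 → [0,-2,-1]
  row2 -= 1·row1 → [0,0,-1]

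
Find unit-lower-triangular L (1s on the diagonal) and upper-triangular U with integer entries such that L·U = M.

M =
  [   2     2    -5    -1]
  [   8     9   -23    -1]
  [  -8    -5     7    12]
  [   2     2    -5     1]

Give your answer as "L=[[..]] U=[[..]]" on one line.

L=[[1,0,0,0],[4,1,0,0],[-4,3,1,0],[1,0,0,1]] U=[[2,2,-5,-1],[0,1,-3,3],[0,0,-4,-1],[0,0,0,2]]

  row1 -= 4·row0 → [0,1,-3,3]
  row2 -= -4·row0 → [0,3,-13,8]
  row3 -= 1·row0 → [0,0,0,2]
  row2 -= 3·row1 → [0,0,-4,-1]
  row3 -= 0·row1 → [0,0,0,2]
  row3 -= 0·row2 → [0,0,0,2]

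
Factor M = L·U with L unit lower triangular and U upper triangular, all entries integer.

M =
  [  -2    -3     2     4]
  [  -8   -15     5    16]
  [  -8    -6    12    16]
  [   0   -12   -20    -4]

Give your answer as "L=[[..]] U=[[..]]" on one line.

  R1 -= 4·R0 → [0,-3,-3,0]
  R2 -= 4·R0 → [0,6,4,0]
  R3 -= 0·R0 → [0,-12,-20,-4]
  R2 -= -2·R1 → [0,0,-2,0]
  R3 -= 4·R1 → [0,0,-8,-4]
  R3 -= 4·R2 → [0,0,0,-4]

L=[[1,0,0,0],[4,1,0,0],[4,-2,1,0],[0,4,4,1]] U=[[-2,-3,2,4],[0,-3,-3,0],[0,0,-2,0],[0,0,0,-4]]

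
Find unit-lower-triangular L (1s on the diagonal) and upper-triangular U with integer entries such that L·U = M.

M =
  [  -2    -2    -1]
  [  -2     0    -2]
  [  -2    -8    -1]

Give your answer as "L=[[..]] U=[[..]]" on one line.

L=[[1,0,0],[1,1,0],[1,-3,1]] U=[[-2,-2,-1],[0,2,-1],[0,0,-3]]

  r1 -= 1·r0 → [0,2,-1]
  r2 -= 1·r0 → [0,-6,0]
  r2 -= -3·r1 → [0,0,-3]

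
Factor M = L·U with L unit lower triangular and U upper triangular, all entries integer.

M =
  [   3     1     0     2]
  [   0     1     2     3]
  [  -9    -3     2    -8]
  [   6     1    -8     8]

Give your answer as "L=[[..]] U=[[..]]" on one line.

L=[[1,0,0,0],[0,1,0,0],[-3,0,1,0],[2,-1,-3,1]] U=[[3,1,0,2],[0,1,2,3],[0,0,2,-2],[0,0,0,1]]

  r1 -= 0·r0 → [0,1,2,3]
  r2 -= -3·r0 → [0,0,2,-2]
  r3 -= 2·r0 → [0,-1,-8,4]
  r2 -= 0·r1 → [0,0,2,-2]
  r3 -= -1·r1 → [0,0,-6,7]
  r3 -= -3·r2 → [0,0,0,1]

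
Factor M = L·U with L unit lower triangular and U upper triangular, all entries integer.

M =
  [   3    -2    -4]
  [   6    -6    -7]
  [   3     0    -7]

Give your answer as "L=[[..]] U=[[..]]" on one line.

  r1 -= 2·r0 → [0,-2,1]
  r2 -= 1·r0 → [0,2,-3]
  r2 -= -1·r1 → [0,0,-2]

L=[[1,0,0],[2,1,0],[1,-1,1]] U=[[3,-2,-4],[0,-2,1],[0,0,-2]]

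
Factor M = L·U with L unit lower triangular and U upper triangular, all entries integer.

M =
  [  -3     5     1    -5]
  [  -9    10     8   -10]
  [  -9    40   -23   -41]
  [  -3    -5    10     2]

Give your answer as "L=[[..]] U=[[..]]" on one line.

L=[[1,0,0,0],[3,1,0,0],[3,-5,1,0],[1,2,1,1]] U=[[-3,5,1,-5],[0,-5,5,5],[0,0,-1,-1],[0,0,0,-2]]

  R1 -= 3·R0 → [0,-5,5,5]
  R2 -= 3·R0 → [0,25,-26,-26]
  R3 -= 1·R0 → [0,-10,9,7]
  R2 -= -5·R1 → [0,0,-1,-1]
  R3 -= 2·R1 → [0,0,-1,-3]
  R3 -= 1·R2 → [0,0,0,-2]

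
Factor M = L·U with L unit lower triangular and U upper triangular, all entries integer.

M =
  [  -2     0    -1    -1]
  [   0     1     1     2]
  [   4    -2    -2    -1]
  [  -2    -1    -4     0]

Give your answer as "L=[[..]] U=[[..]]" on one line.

L=[[1,0,0,0],[0,1,0,0],[-2,-2,1,0],[1,-1,1,1]] U=[[-2,0,-1,-1],[0,1,1,2],[0,0,-2,1],[0,0,0,2]]

  row1 -= 0·row0 → [0,1,1,2]
  row2 -= -2·row0 → [0,-2,-4,-3]
  row3 -= 1·row0 → [0,-1,-3,1]
  row2 -= -2·row1 → [0,0,-2,1]
  row3 -= -1·row1 → [0,0,-2,3]
  row3 -= 1·row2 → [0,0,0,2]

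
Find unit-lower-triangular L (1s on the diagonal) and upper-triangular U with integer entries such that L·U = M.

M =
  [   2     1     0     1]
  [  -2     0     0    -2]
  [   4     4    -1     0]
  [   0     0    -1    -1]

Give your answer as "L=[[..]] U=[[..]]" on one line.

L=[[1,0,0,0],[-1,1,0,0],[2,2,1,0],[0,0,1,1]] U=[[2,1,0,1],[0,1,0,-1],[0,0,-1,0],[0,0,0,-1]]

  r1 -= -1·r0 → [0,1,0,-1]
  r2 -= 2·r0 → [0,2,-1,-2]
  r3 -= 0·r0 → [0,0,-1,-1]
  r2 -= 2·r1 → [0,0,-1,0]
  r3 -= 0·r1 → [0,0,-1,-1]
  r3 -= 1·r2 → [0,0,0,-1]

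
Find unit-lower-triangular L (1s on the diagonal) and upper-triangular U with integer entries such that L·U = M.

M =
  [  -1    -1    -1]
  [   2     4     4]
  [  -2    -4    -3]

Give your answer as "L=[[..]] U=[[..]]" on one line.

  R1 -= -2·R0 → [0,2,2]
  R2 -= 2·R0 → [0,-2,-1]
  R2 -= -1·R1 → [0,0,1]

L=[[1,0,0],[-2,1,0],[2,-1,1]] U=[[-1,-1,-1],[0,2,2],[0,0,1]]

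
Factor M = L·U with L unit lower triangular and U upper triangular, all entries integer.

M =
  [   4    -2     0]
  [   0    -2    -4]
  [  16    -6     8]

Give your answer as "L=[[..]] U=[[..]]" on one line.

L=[[1,0,0],[0,1,0],[4,-1,1]] U=[[4,-2,0],[0,-2,-4],[0,0,4]]

  row1 -= 0·row0 → [0,-2,-4]
  row2 -= 4·row0 → [0,2,8]
  row2 -= -1·row1 → [0,0,4]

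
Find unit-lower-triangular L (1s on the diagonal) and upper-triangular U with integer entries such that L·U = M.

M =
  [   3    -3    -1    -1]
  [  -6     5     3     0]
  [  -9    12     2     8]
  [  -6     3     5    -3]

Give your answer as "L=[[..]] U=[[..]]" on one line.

  R1 -= -2·R0 → [0,-1,1,-2]
  R2 -= -3·R0 → [0,3,-1,5]
  R3 -= -2·R0 → [0,-3,3,-5]
  R2 -= -3·R1 → [0,0,2,-1]
  R3 -= 3·R1 → [0,0,0,1]
  R3 -= 0·R2 → [0,0,0,1]

L=[[1,0,0,0],[-2,1,0,0],[-3,-3,1,0],[-2,3,0,1]] U=[[3,-3,-1,-1],[0,-1,1,-2],[0,0,2,-1],[0,0,0,1]]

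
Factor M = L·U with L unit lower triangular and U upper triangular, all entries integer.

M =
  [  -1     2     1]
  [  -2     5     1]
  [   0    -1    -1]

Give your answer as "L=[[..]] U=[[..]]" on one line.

L=[[1,0,0],[2,1,0],[0,-1,1]] U=[[-1,2,1],[0,1,-1],[0,0,-2]]

  row1 -= 2·row0 → [0,1,-1]
  row2 -= 0·row0 → [0,-1,-1]
  row2 -= -1·row1 → [0,0,-2]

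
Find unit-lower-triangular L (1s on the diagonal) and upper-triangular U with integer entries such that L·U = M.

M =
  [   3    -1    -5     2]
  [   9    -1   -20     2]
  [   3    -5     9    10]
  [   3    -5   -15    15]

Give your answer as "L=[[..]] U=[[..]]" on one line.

L=[[1,0,0,0],[3,1,0,0],[1,-2,1,0],[1,-2,-5,1]] U=[[3,-1,-5,2],[0,2,-5,-4],[0,0,4,0],[0,0,0,5]]

  R1 -= 3·R0 → [0,2,-5,-4]
  R2 -= 1·R0 → [0,-4,14,8]
  R3 -= 1·R0 → [0,-4,-10,13]
  R2 -= -2·R1 → [0,0,4,0]
  R3 -= -2·R1 → [0,0,-20,5]
  R3 -= -5·R2 → [0,0,0,5]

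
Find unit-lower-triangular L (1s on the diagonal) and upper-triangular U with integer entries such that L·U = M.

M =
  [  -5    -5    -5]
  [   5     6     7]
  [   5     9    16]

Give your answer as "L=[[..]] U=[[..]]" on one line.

L=[[1,0,0],[-1,1,0],[-1,4,1]] U=[[-5,-5,-5],[0,1,2],[0,0,3]]

  r1 -= -1·r0 → [0,1,2]
  r2 -= -1·r0 → [0,4,11]
  r2 -= 4·r1 → [0,0,3]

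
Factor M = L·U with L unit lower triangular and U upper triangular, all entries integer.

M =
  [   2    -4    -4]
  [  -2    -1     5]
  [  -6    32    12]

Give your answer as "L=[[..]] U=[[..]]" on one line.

  R1 -= -1·R0 → [0,-5,1]
  R2 -= -3·R0 → [0,20,0]
  R2 -= -4·R1 → [0,0,4]

L=[[1,0,0],[-1,1,0],[-3,-4,1]] U=[[2,-4,-4],[0,-5,1],[0,0,4]]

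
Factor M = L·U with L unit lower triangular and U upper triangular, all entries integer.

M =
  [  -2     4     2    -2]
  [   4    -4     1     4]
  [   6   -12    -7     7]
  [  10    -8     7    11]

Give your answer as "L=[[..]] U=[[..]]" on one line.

  r1 -= -2·r0 → [0,4,5,0]
  r2 -= -3·r0 → [0,0,-1,1]
  r3 -= -5·r0 → [0,12,17,1]
  r2 -= 0·r1 → [0,0,-1,1]
  r3 -= 3·r1 → [0,0,2,1]
  r3 -= -2·r2 → [0,0,0,3]

L=[[1,0,0,0],[-2,1,0,0],[-3,0,1,0],[-5,3,-2,1]] U=[[-2,4,2,-2],[0,4,5,0],[0,0,-1,1],[0,0,0,3]]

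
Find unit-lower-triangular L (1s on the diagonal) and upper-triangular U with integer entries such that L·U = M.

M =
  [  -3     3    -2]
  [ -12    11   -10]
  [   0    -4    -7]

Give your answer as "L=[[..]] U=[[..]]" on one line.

L=[[1,0,0],[4,1,0],[0,4,1]] U=[[-3,3,-2],[0,-1,-2],[0,0,1]]

  r1 -= 4·r0 → [0,-1,-2]
  r2 -= 0·r0 → [0,-4,-7]
  r2 -= 4·r1 → [0,0,1]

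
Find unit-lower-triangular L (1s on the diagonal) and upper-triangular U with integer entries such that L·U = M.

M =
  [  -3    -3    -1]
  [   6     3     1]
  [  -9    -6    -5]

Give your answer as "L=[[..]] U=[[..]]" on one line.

L=[[1,0,0],[-2,1,0],[3,-1,1]] U=[[-3,-3,-1],[0,-3,-1],[0,0,-3]]

  R1 -= -2·R0 → [0,-3,-1]
  R2 -= 3·R0 → [0,3,-2]
  R2 -= -1·R1 → [0,0,-3]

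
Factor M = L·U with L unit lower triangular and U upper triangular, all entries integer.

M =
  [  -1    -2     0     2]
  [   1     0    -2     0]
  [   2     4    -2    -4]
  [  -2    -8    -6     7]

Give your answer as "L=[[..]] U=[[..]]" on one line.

  r1 -= -1·r0 → [0,-2,-2,2]
  r2 -= -2·r0 → [0,0,-2,0]
  r3 -= 2·r0 → [0,-4,-6,3]
  r2 -= 0·r1 → [0,0,-2,0]
  r3 -= 2·r1 → [0,0,-2,-1]
  r3 -= 1·r2 → [0,0,0,-1]

L=[[1,0,0,0],[-1,1,0,0],[-2,0,1,0],[2,2,1,1]] U=[[-1,-2,0,2],[0,-2,-2,2],[0,0,-2,0],[0,0,0,-1]]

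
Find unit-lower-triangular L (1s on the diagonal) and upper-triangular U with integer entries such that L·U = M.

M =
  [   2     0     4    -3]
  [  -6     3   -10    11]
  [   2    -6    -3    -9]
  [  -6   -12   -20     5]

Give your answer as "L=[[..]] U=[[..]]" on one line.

L=[[1,0,0,0],[-3,1,0,0],[1,-2,1,0],[-3,-4,0,1]] U=[[2,0,4,-3],[0,3,2,2],[0,0,-3,-2],[0,0,0,4]]

  r1 -= -3·r0 → [0,3,2,2]
  r2 -= 1·r0 → [0,-6,-7,-6]
  r3 -= -3·r0 → [0,-12,-8,-4]
  r2 -= -2·r1 → [0,0,-3,-2]
  r3 -= -4·r1 → [0,0,0,4]
  r3 -= 0·r2 → [0,0,0,4]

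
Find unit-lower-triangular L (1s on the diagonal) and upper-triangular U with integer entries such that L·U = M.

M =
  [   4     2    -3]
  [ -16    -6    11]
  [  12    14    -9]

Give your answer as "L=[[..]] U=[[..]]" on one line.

  r1 -= -4·r0 → [0,2,-1]
  r2 -= 3·r0 → [0,8,0]
  r2 -= 4·r1 → [0,0,4]

L=[[1,0,0],[-4,1,0],[3,4,1]] U=[[4,2,-3],[0,2,-1],[0,0,4]]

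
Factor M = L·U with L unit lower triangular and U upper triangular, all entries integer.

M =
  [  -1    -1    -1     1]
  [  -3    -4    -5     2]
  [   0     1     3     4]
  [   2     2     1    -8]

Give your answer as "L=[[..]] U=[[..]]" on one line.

L=[[1,0,0,0],[3,1,0,0],[0,-1,1,0],[-2,0,-1,1]] U=[[-1,-1,-1,1],[0,-1,-2,-1],[0,0,1,3],[0,0,0,-3]]

  r1 -= 3·r0 → [0,-1,-2,-1]
  r2 -= 0·r0 → [0,1,3,4]
  r3 -= -2·r0 → [0,0,-1,-6]
  r2 -= -1·r1 → [0,0,1,3]
  r3 -= 0·r1 → [0,0,-1,-6]
  r3 -= -1·r2 → [0,0,0,-3]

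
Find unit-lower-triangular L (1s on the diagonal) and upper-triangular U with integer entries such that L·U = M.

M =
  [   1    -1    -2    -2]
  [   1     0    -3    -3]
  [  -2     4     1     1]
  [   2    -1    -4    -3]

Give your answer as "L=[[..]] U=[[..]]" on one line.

L=[[1,0,0,0],[1,1,0,0],[-2,2,1,0],[2,1,-1,1]] U=[[1,-1,-2,-2],[0,1,-1,-1],[0,0,-1,-1],[0,0,0,1]]

  R1 -= 1·R0 → [0,1,-1,-1]
  R2 -= -2·R0 → [0,2,-3,-3]
  R3 -= 2·R0 → [0,1,0,1]
  R2 -= 2·R1 → [0,0,-1,-1]
  R3 -= 1·R1 → [0,0,1,2]
  R3 -= -1·R2 → [0,0,0,1]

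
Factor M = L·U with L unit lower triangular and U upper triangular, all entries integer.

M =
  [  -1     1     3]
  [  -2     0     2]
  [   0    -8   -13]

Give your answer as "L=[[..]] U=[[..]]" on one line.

  row1 -= 2·row0 → [0,-2,-4]
  row2 -= 0·row0 → [0,-8,-13]
  row2 -= 4·row1 → [0,0,3]

L=[[1,0,0],[2,1,0],[0,4,1]] U=[[-1,1,3],[0,-2,-4],[0,0,3]]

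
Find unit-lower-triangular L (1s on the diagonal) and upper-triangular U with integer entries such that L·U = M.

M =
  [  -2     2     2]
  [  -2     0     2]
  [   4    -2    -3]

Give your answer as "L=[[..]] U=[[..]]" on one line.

L=[[1,0,0],[1,1,0],[-2,-1,1]] U=[[-2,2,2],[0,-2,0],[0,0,1]]

  row1 -= 1·row0 → [0,-2,0]
  row2 -= -2·row0 → [0,2,1]
  row2 -= -1·row1 → [0,0,1]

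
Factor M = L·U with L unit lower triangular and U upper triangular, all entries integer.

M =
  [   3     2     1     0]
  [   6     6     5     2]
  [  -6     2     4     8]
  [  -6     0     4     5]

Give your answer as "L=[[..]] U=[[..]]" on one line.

L=[[1,0,0,0],[2,1,0,0],[-2,3,1,0],[-2,2,0,1]] U=[[3,2,1,0],[0,2,3,2],[0,0,-3,2],[0,0,0,1]]

  R1 -= 2·R0 → [0,2,3,2]
  R2 -= -2·R0 → [0,6,6,8]
  R3 -= -2·R0 → [0,4,6,5]
  R2 -= 3·R1 → [0,0,-3,2]
  R3 -= 2·R1 → [0,0,0,1]
  R3 -= 0·R2 → [0,0,0,1]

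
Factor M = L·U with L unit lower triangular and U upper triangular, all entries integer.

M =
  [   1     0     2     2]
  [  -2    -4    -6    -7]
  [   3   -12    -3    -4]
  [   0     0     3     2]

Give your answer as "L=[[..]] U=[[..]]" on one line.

L=[[1,0,0,0],[-2,1,0,0],[3,3,1,0],[0,0,-1,1]] U=[[1,0,2,2],[0,-4,-2,-3],[0,0,-3,-1],[0,0,0,1]]

  row1 -= -2·row0 → [0,-4,-2,-3]
  row2 -= 3·row0 → [0,-12,-9,-10]
  row3 -= 0·row0 → [0,0,3,2]
  row2 -= 3·row1 → [0,0,-3,-1]
  row3 -= 0·row1 → [0,0,3,2]
  row3 -= -1·row2 → [0,0,0,1]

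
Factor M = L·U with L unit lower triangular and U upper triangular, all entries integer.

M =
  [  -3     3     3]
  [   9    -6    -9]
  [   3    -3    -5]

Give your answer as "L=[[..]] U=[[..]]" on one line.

L=[[1,0,0],[-3,1,0],[-1,0,1]] U=[[-3,3,3],[0,3,0],[0,0,-2]]

  R1 -= -3·R0 → [0,3,0]
  R2 -= -1·R0 → [0,0,-2]
  R2 -= 0·R1 → [0,0,-2]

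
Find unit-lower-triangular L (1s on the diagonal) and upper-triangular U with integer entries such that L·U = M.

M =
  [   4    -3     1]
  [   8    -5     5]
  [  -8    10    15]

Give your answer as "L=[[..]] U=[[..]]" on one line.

  r1 -= 2·r0 → [0,1,3]
  r2 -= -2·r0 → [0,4,17]
  r2 -= 4·r1 → [0,0,5]

L=[[1,0,0],[2,1,0],[-2,4,1]] U=[[4,-3,1],[0,1,3],[0,0,5]]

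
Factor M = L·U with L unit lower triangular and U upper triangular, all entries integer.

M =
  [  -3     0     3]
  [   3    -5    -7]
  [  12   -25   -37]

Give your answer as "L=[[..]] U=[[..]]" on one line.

  row1 -= -1·row0 → [0,-5,-4]
  row2 -= -4·row0 → [0,-25,-25]
  row2 -= 5·row1 → [0,0,-5]

L=[[1,0,0],[-1,1,0],[-4,5,1]] U=[[-3,0,3],[0,-5,-4],[0,0,-5]]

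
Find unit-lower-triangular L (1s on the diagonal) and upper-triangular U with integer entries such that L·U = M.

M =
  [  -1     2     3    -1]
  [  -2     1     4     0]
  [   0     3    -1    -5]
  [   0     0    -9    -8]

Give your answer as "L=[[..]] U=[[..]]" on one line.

  r1 -= 2·r0 → [0,-3,-2,2]
  r2 -= 0·r0 → [0,3,-1,-5]
  r3 -= 0·r0 → [0,0,-9,-8]
  r2 -= -1·r1 → [0,0,-3,-3]
  r3 -= 0·r1 → [0,0,-9,-8]
  r3 -= 3·r2 → [0,0,0,1]

L=[[1,0,0,0],[2,1,0,0],[0,-1,1,0],[0,0,3,1]] U=[[-1,2,3,-1],[0,-3,-2,2],[0,0,-3,-3],[0,0,0,1]]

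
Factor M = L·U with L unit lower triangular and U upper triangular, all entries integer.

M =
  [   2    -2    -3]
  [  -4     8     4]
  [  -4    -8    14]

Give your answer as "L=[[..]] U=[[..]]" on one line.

  r1 -= -2·r0 → [0,4,-2]
  r2 -= -2·r0 → [0,-12,8]
  r2 -= -3·r1 → [0,0,2]

L=[[1,0,0],[-2,1,0],[-2,-3,1]] U=[[2,-2,-3],[0,4,-2],[0,0,2]]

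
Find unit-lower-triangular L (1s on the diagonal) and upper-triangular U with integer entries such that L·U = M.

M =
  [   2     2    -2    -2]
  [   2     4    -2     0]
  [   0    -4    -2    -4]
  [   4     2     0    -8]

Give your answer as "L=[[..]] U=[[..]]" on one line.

  r1 -= 1·r0 → [0,2,0,2]
  r2 -= 0·r0 → [0,-4,-2,-4]
  r3 -= 2·r0 → [0,-2,4,-4]
  r2 -= -2·r1 → [0,0,-2,0]
  r3 -= -1·r1 → [0,0,4,-2]
  r3 -= -2·r2 → [0,0,0,-2]

L=[[1,0,0,0],[1,1,0,0],[0,-2,1,0],[2,-1,-2,1]] U=[[2,2,-2,-2],[0,2,0,2],[0,0,-2,0],[0,0,0,-2]]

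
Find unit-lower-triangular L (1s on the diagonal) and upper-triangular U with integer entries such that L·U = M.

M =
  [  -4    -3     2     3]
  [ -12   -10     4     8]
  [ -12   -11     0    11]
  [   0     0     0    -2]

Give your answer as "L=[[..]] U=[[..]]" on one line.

L=[[1,0,0,0],[3,1,0,0],[3,2,1,0],[0,0,0,1]] U=[[-4,-3,2,3],[0,-1,-2,-1],[0,0,-2,4],[0,0,0,-2]]

  r1 -= 3·r0 → [0,-1,-2,-1]
  r2 -= 3·r0 → [0,-2,-6,2]
  r3 -= 0·r0 → [0,0,0,-2]
  r2 -= 2·r1 → [0,0,-2,4]
  r3 -= 0·r1 → [0,0,0,-2]
  r3 -= 0·r2 → [0,0,0,-2]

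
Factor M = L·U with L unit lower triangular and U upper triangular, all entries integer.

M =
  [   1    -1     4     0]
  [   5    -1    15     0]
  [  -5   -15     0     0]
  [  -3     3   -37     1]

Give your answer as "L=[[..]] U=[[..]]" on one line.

L=[[1,0,0,0],[5,1,0,0],[-5,-5,1,0],[-3,0,5,1]] U=[[1,-1,4,0],[0,4,-5,0],[0,0,-5,0],[0,0,0,1]]

  R1 -= 5·R0 → [0,4,-5,0]
  R2 -= -5·R0 → [0,-20,20,0]
  R3 -= -3·R0 → [0,0,-25,1]
  R2 -= -5·R1 → [0,0,-5,0]
  R3 -= 0·R1 → [0,0,-25,1]
  R3 -= 5·R2 → [0,0,0,1]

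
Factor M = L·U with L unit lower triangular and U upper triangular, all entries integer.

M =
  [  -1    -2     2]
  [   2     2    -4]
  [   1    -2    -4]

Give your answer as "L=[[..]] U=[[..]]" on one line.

L=[[1,0,0],[-2,1,0],[-1,2,1]] U=[[-1,-2,2],[0,-2,0],[0,0,-2]]

  r1 -= -2·r0 → [0,-2,0]
  r2 -= -1·r0 → [0,-4,-2]
  r2 -= 2·r1 → [0,0,-2]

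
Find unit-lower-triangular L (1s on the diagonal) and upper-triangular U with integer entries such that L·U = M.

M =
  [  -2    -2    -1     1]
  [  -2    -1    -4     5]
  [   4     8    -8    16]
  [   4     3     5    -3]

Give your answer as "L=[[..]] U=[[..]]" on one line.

L=[[1,0,0,0],[1,1,0,0],[-2,4,1,0],[-2,-1,0,1]] U=[[-2,-2,-1,1],[0,1,-3,4],[0,0,2,2],[0,0,0,3]]

  R1 -= 1·R0 → [0,1,-3,4]
  R2 -= -2·R0 → [0,4,-10,18]
  R3 -= -2·R0 → [0,-1,3,-1]
  R2 -= 4·R1 → [0,0,2,2]
  R3 -= -1·R1 → [0,0,0,3]
  R3 -= 0·R2 → [0,0,0,3]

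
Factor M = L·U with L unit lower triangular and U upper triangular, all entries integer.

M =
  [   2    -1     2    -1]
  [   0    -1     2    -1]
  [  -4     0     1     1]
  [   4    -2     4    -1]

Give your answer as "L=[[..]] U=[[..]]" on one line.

L=[[1,0,0,0],[0,1,0,0],[-2,2,1,0],[2,0,0,1]] U=[[2,-1,2,-1],[0,-1,2,-1],[0,0,1,1],[0,0,0,1]]

  row1 -= 0·row0 → [0,-1,2,-1]
  row2 -= -2·row0 → [0,-2,5,-1]
  row3 -= 2·row0 → [0,0,0,1]
  row2 -= 2·row1 → [0,0,1,1]
  row3 -= 0·row1 → [0,0,0,1]
  row3 -= 0·row2 → [0,0,0,1]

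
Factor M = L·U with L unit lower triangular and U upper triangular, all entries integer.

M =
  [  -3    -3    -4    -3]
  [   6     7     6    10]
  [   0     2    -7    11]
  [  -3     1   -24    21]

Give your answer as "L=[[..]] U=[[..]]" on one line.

  row1 -= -2·row0 → [0,1,-2,4]
  row2 -= 0·row0 → [0,2,-7,11]
  row3 -= 1·row0 → [0,4,-20,24]
  row2 -= 2·row1 → [0,0,-3,3]
  row3 -= 4·row1 → [0,0,-12,8]
  row3 -= 4·row2 → [0,0,0,-4]

L=[[1,0,0,0],[-2,1,0,0],[0,2,1,0],[1,4,4,1]] U=[[-3,-3,-4,-3],[0,1,-2,4],[0,0,-3,3],[0,0,0,-4]]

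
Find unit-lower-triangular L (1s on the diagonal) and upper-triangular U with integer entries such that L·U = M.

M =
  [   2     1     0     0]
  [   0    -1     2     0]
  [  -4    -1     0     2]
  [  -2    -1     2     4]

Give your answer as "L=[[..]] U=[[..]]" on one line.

L=[[1,0,0,0],[0,1,0,0],[-2,-1,1,0],[-1,0,1,1]] U=[[2,1,0,0],[0,-1,2,0],[0,0,2,2],[0,0,0,2]]

  row1 -= 0·row0 → [0,-1,2,0]
  row2 -= -2·row0 → [0,1,0,2]
  row3 -= -1·row0 → [0,0,2,4]
  row2 -= -1·row1 → [0,0,2,2]
  row3 -= 0·row1 → [0,0,2,4]
  row3 -= 1·row2 → [0,0,0,2]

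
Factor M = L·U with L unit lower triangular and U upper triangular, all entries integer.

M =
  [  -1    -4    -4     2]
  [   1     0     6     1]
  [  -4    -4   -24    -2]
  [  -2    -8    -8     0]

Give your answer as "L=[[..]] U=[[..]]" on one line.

  r1 -= -1·r0 → [0,-4,2,3]
  r2 -= 4·r0 → [0,12,-8,-10]
  r3 -= 2·r0 → [0,0,0,-4]
  r2 -= -3·r1 → [0,0,-2,-1]
  r3 -= 0·r1 → [0,0,0,-4]
  r3 -= 0·r2 → [0,0,0,-4]

L=[[1,0,0,0],[-1,1,0,0],[4,-3,1,0],[2,0,0,1]] U=[[-1,-4,-4,2],[0,-4,2,3],[0,0,-2,-1],[0,0,0,-4]]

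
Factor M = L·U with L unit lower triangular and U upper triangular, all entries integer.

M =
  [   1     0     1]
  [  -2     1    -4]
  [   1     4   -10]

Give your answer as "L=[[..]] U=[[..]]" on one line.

L=[[1,0,0],[-2,1,0],[1,4,1]] U=[[1,0,1],[0,1,-2],[0,0,-3]]

  row1 -= -2·row0 → [0,1,-2]
  row2 -= 1·row0 → [0,4,-11]
  row2 -= 4·row1 → [0,0,-3]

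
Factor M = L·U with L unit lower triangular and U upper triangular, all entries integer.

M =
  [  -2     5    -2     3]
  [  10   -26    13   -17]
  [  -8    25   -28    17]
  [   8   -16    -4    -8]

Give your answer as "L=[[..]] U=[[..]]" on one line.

  row1 -= -5·row0 → [0,-1,3,-2]
  row2 -= 4·row0 → [0,5,-20,5]
  row3 -= -4·row0 → [0,4,-12,4]
  row2 -= -5·row1 → [0,0,-5,-5]
  row3 -= -4·row1 → [0,0,0,-4]
  row3 -= 0·row2 → [0,0,0,-4]

L=[[1,0,0,0],[-5,1,0,0],[4,-5,1,0],[-4,-4,0,1]] U=[[-2,5,-2,3],[0,-1,3,-2],[0,0,-5,-5],[0,0,0,-4]]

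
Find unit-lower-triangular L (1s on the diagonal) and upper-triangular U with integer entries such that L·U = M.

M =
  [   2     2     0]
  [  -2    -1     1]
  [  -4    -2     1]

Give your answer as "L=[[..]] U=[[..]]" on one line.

L=[[1,0,0],[-1,1,0],[-2,2,1]] U=[[2,2,0],[0,1,1],[0,0,-1]]

  r1 -= -1·r0 → [0,1,1]
  r2 -= -2·r0 → [0,2,1]
  r2 -= 2·r1 → [0,0,-1]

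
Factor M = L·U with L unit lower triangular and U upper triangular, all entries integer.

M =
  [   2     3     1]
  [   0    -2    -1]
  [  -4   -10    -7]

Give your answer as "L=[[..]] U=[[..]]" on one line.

  r1 -= 0·r0 → [0,-2,-1]
  r2 -= -2·r0 → [0,-4,-5]
  r2 -= 2·r1 → [0,0,-3]

L=[[1,0,0],[0,1,0],[-2,2,1]] U=[[2,3,1],[0,-2,-1],[0,0,-3]]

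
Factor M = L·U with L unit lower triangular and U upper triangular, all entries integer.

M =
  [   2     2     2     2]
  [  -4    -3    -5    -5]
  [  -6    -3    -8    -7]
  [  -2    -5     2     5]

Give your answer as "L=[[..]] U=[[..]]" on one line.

  r1 -= -2·r0 → [0,1,-1,-1]
  r2 -= -3·r0 → [0,3,-2,-1]
  r3 -= -1·r0 → [0,-3,4,7]
  r2 -= 3·r1 → [0,0,1,2]
  r3 -= -3·r1 → [0,0,1,4]
  r3 -= 1·r2 → [0,0,0,2]

L=[[1,0,0,0],[-2,1,0,0],[-3,3,1,0],[-1,-3,1,1]] U=[[2,2,2,2],[0,1,-1,-1],[0,0,1,2],[0,0,0,2]]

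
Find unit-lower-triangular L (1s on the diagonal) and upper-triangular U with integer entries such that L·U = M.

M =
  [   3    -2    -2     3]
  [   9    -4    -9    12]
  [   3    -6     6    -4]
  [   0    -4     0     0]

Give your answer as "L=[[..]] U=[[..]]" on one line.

L=[[1,0,0,0],[3,1,0,0],[1,-2,1,0],[0,-2,-3,1]] U=[[3,-2,-2,3],[0,2,-3,3],[0,0,2,-1],[0,0,0,3]]

  r1 -= 3·r0 → [0,2,-3,3]
  r2 -= 1·r0 → [0,-4,8,-7]
  r3 -= 0·r0 → [0,-4,0,0]
  r2 -= -2·r1 → [0,0,2,-1]
  r3 -= -2·r1 → [0,0,-6,6]
  r3 -= -3·r2 → [0,0,0,3]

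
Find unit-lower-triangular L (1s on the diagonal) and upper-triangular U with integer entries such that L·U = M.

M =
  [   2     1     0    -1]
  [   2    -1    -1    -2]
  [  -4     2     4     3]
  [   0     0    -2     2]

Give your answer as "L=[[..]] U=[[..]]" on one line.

L=[[1,0,0,0],[1,1,0,0],[-2,-2,1,0],[0,0,-1,1]] U=[[2,1,0,-1],[0,-2,-1,-1],[0,0,2,-1],[0,0,0,1]]

  row1 -= 1·row0 → [0,-2,-1,-1]
  row2 -= -2·row0 → [0,4,4,1]
  row3 -= 0·row0 → [0,0,-2,2]
  row2 -= -2·row1 → [0,0,2,-1]
  row3 -= 0·row1 → [0,0,-2,2]
  row3 -= -1·row2 → [0,0,0,1]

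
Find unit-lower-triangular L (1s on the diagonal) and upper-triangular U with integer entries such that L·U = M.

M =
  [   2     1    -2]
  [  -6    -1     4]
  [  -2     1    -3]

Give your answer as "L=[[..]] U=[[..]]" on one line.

  R1 -= -3·R0 → [0,2,-2]
  R2 -= -1·R0 → [0,2,-5]
  R2 -= 1·R1 → [0,0,-3]

L=[[1,0,0],[-3,1,0],[-1,1,1]] U=[[2,1,-2],[0,2,-2],[0,0,-3]]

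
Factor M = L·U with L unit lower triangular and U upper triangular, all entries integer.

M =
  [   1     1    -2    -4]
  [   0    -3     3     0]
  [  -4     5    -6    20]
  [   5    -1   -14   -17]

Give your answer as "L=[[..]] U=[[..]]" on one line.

  row1 -= 0·row0 → [0,-3,3,0]
  row2 -= -4·row0 → [0,9,-14,4]
  row3 -= 5·row0 → [0,-6,-4,3]
  row2 -= -3·row1 → [0,0,-5,4]
  row3 -= 2·row1 → [0,0,-10,3]
  row3 -= 2·row2 → [0,0,0,-5]

L=[[1,0,0,0],[0,1,0,0],[-4,-3,1,0],[5,2,2,1]] U=[[1,1,-2,-4],[0,-3,3,0],[0,0,-5,4],[0,0,0,-5]]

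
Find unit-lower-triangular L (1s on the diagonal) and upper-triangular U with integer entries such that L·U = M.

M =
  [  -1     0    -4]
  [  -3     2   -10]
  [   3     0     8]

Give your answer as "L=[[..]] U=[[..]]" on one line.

  R1 -= 3·R0 → [0,2,2]
  R2 -= -3·R0 → [0,0,-4]
  R2 -= 0·R1 → [0,0,-4]

L=[[1,0,0],[3,1,0],[-3,0,1]] U=[[-1,0,-4],[0,2,2],[0,0,-4]]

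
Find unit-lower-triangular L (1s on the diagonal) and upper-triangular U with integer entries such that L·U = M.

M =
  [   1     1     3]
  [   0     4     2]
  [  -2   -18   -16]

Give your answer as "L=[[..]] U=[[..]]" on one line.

  R1 -= 0·R0 → [0,4,2]
  R2 -= -2·R0 → [0,-16,-10]
  R2 -= -4·R1 → [0,0,-2]

L=[[1,0,0],[0,1,0],[-2,-4,1]] U=[[1,1,3],[0,4,2],[0,0,-2]]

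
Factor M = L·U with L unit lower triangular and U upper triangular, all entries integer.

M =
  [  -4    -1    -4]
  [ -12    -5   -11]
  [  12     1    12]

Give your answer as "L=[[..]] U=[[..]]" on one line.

  row1 -= 3·row0 → [0,-2,1]
  row2 -= -3·row0 → [0,-2,0]
  row2 -= 1·row1 → [0,0,-1]

L=[[1,0,0],[3,1,0],[-3,1,1]] U=[[-4,-1,-4],[0,-2,1],[0,0,-1]]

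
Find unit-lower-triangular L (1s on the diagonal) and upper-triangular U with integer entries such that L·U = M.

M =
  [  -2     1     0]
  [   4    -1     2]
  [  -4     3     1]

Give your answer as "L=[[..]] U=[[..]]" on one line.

L=[[1,0,0],[-2,1,0],[2,1,1]] U=[[-2,1,0],[0,1,2],[0,0,-1]]

  row1 -= -2·row0 → [0,1,2]
  row2 -= 2·row0 → [0,1,1]
  row2 -= 1·row1 → [0,0,-1]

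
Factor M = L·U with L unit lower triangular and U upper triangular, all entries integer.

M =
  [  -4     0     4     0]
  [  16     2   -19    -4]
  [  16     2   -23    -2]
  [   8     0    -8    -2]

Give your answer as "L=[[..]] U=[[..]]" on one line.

  row1 -= -4·row0 → [0,2,-3,-4]
  row2 -= -4·row0 → [0,2,-7,-2]
  row3 -= -2·row0 → [0,0,0,-2]
  row2 -= 1·row1 → [0,0,-4,2]
  row3 -= 0·row1 → [0,0,0,-2]
  row3 -= 0·row2 → [0,0,0,-2]

L=[[1,0,0,0],[-4,1,0,0],[-4,1,1,0],[-2,0,0,1]] U=[[-4,0,4,0],[0,2,-3,-4],[0,0,-4,2],[0,0,0,-2]]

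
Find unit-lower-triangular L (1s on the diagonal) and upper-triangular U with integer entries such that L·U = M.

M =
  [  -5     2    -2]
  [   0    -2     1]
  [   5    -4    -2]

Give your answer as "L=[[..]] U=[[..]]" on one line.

  r1 -= 0·r0 → [0,-2,1]
  r2 -= -1·r0 → [0,-2,-4]
  r2 -= 1·r1 → [0,0,-5]

L=[[1,0,0],[0,1,0],[-1,1,1]] U=[[-5,2,-2],[0,-2,1],[0,0,-5]]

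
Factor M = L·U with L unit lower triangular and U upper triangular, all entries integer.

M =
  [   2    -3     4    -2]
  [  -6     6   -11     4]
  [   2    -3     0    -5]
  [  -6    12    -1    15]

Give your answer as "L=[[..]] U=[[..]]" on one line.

L=[[1,0,0,0],[-3,1,0,0],[1,0,1,0],[-3,-1,-3,1]] U=[[2,-3,4,-2],[0,-3,1,-2],[0,0,-4,-3],[0,0,0,-2]]

  row1 -= -3·row0 → [0,-3,1,-2]
  row2 -= 1·row0 → [0,0,-4,-3]
  row3 -= -3·row0 → [0,3,11,9]
  row2 -= 0·row1 → [0,0,-4,-3]
  row3 -= -1·row1 → [0,0,12,7]
  row3 -= -3·row2 → [0,0,0,-2]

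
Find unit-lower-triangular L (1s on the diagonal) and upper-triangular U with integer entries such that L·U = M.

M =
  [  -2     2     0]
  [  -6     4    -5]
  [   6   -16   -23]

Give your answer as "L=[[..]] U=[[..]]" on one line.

  R1 -= 3·R0 → [0,-2,-5]
  R2 -= -3·R0 → [0,-10,-23]
  R2 -= 5·R1 → [0,0,2]

L=[[1,0,0],[3,1,0],[-3,5,1]] U=[[-2,2,0],[0,-2,-5],[0,0,2]]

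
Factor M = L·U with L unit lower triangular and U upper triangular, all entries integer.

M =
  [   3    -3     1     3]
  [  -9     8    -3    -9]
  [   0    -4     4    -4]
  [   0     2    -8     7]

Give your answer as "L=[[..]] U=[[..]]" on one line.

L=[[1,0,0,0],[-3,1,0,0],[0,4,1,0],[0,-2,-2,1]] U=[[3,-3,1,3],[0,-1,0,0],[0,0,4,-4],[0,0,0,-1]]

  r1 -= -3·r0 → [0,-1,0,0]
  r2 -= 0·r0 → [0,-4,4,-4]
  r3 -= 0·r0 → [0,2,-8,7]
  r2 -= 4·r1 → [0,0,4,-4]
  r3 -= -2·r1 → [0,0,-8,7]
  r3 -= -2·r2 → [0,0,0,-1]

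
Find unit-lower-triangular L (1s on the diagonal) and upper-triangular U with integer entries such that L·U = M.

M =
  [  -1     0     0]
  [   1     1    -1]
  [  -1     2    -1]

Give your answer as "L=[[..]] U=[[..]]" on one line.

  R1 -= -1·R0 → [0,1,-1]
  R2 -= 1·R0 → [0,2,-1]
  R2 -= 2·R1 → [0,0,1]

L=[[1,0,0],[-1,1,0],[1,2,1]] U=[[-1,0,0],[0,1,-1],[0,0,1]]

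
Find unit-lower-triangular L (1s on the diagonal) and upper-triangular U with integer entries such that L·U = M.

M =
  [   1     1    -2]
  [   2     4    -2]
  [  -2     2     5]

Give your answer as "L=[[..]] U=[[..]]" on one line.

  R1 -= 2·R0 → [0,2,2]
  R2 -= -2·R0 → [0,4,1]
  R2 -= 2·R1 → [0,0,-3]

L=[[1,0,0],[2,1,0],[-2,2,1]] U=[[1,1,-2],[0,2,2],[0,0,-3]]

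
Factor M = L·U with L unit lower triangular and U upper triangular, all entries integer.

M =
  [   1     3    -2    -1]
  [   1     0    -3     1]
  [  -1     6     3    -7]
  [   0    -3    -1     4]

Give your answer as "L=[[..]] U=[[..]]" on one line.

L=[[1,0,0,0],[1,1,0,0],[-1,-3,1,0],[0,1,0,1]] U=[[1,3,-2,-1],[0,-3,-1,2],[0,0,-2,-2],[0,0,0,2]]

  row1 -= 1·row0 → [0,-3,-1,2]
  row2 -= -1·row0 → [0,9,1,-8]
  row3 -= 0·row0 → [0,-3,-1,4]
  row2 -= -3·row1 → [0,0,-2,-2]
  row3 -= 1·row1 → [0,0,0,2]
  row3 -= 0·row2 → [0,0,0,2]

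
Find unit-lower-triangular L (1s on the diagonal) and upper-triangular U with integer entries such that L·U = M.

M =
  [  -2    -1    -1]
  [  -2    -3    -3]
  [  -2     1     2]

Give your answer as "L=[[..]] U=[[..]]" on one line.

  R1 -= 1·R0 → [0,-2,-2]
  R2 -= 1·R0 → [0,2,3]
  R2 -= -1·R1 → [0,0,1]

L=[[1,0,0],[1,1,0],[1,-1,1]] U=[[-2,-1,-1],[0,-2,-2],[0,0,1]]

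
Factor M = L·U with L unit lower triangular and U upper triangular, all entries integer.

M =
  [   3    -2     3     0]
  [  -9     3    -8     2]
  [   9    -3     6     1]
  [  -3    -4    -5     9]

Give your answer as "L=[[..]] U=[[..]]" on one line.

  r1 -= -3·r0 → [0,-3,1,2]
  r2 -= 3·r0 → [0,3,-3,1]
  r3 -= -1·r0 → [0,-6,-2,9]
  r2 -= -1·r1 → [0,0,-2,3]
  r3 -= 2·r1 → [0,0,-4,5]
  r3 -= 2·r2 → [0,0,0,-1]

L=[[1,0,0,0],[-3,1,0,0],[3,-1,1,0],[-1,2,2,1]] U=[[3,-2,3,0],[0,-3,1,2],[0,0,-2,3],[0,0,0,-1]]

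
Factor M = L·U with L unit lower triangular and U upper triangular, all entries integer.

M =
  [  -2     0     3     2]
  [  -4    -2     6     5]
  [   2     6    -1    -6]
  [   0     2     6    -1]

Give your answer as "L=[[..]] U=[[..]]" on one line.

L=[[1,0,0,0],[2,1,0,0],[-1,-3,1,0],[0,-1,3,1]] U=[[-2,0,3,2],[0,-2,0,1],[0,0,2,-1],[0,0,0,3]]

  row1 -= 2·row0 → [0,-2,0,1]
  row2 -= -1·row0 → [0,6,2,-4]
  row3 -= 0·row0 → [0,2,6,-1]
  row2 -= -3·row1 → [0,0,2,-1]
  row3 -= -1·row1 → [0,0,6,0]
  row3 -= 3·row2 → [0,0,0,3]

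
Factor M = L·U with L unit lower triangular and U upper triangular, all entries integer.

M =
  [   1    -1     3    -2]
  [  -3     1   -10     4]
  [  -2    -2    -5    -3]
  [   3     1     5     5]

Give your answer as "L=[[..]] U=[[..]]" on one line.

  row1 -= -3·row0 → [0,-2,-1,-2]
  row2 -= -2·row0 → [0,-4,1,-7]
  row3 -= 3·row0 → [0,4,-4,11]
  row2 -= 2·row1 → [0,0,3,-3]
  row3 -= -2·row1 → [0,0,-6,7]
  row3 -= -2·row2 → [0,0,0,1]

L=[[1,0,0,0],[-3,1,0,0],[-2,2,1,0],[3,-2,-2,1]] U=[[1,-1,3,-2],[0,-2,-1,-2],[0,0,3,-3],[0,0,0,1]]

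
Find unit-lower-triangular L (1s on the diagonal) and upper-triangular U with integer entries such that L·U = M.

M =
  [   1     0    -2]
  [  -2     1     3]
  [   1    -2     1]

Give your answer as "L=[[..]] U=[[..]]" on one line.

L=[[1,0,0],[-2,1,0],[1,-2,1]] U=[[1,0,-2],[0,1,-1],[0,0,1]]

  row1 -= -2·row0 → [0,1,-1]
  row2 -= 1·row0 → [0,-2,3]
  row2 -= -2·row1 → [0,0,1]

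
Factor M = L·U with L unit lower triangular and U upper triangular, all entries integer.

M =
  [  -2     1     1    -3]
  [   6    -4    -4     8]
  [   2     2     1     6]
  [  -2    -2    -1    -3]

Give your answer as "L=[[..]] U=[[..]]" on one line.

  R1 -= -3·R0 → [0,-1,-1,-1]
  R2 -= -1·R0 → [0,3,2,3]
  R3 -= 1·R0 → [0,-3,-2,0]
  R2 -= -3·R1 → [0,0,-1,0]
  R3 -= 3·R1 → [0,0,1,3]
  R3 -= -1·R2 → [0,0,0,3]

L=[[1,0,0,0],[-3,1,0,0],[-1,-3,1,0],[1,3,-1,1]] U=[[-2,1,1,-3],[0,-1,-1,-1],[0,0,-1,0],[0,0,0,3]]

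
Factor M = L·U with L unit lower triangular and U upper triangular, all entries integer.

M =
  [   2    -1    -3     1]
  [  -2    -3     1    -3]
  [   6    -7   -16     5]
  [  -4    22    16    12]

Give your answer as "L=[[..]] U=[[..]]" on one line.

L=[[1,0,0,0],[-1,1,0,0],[3,1,1,0],[-2,-5,0,1]] U=[[2,-1,-3,1],[0,-4,-2,-2],[0,0,-5,4],[0,0,0,4]]

  R1 -= -1·R0 → [0,-4,-2,-2]
  R2 -= 3·R0 → [0,-4,-7,2]
  R3 -= -2·R0 → [0,20,10,14]
  R2 -= 1·R1 → [0,0,-5,4]
  R3 -= -5·R1 → [0,0,0,4]
  R3 -= 0·R2 → [0,0,0,4]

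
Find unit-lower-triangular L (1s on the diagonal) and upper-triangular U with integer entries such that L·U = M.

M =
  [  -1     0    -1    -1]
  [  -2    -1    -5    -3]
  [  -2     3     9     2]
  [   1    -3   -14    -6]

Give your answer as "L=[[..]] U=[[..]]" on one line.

  r1 -= 2·r0 → [0,-1,-3,-1]
  r2 -= 2·r0 → [0,3,11,4]
  r3 -= -1·r0 → [0,-3,-15,-7]
  r2 -= -3·r1 → [0,0,2,1]
  r3 -= 3·r1 → [0,0,-6,-4]
  r3 -= -3·r2 → [0,0,0,-1]

L=[[1,0,0,0],[2,1,0,0],[2,-3,1,0],[-1,3,-3,1]] U=[[-1,0,-1,-1],[0,-1,-3,-1],[0,0,2,1],[0,0,0,-1]]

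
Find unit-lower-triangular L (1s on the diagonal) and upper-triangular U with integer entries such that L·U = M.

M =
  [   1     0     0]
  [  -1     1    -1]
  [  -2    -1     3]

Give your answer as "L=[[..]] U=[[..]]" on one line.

L=[[1,0,0],[-1,1,0],[-2,-1,1]] U=[[1,0,0],[0,1,-1],[0,0,2]]

  R1 -= -1·R0 → [0,1,-1]
  R2 -= -2·R0 → [0,-1,3]
  R2 -= -1·R1 → [0,0,2]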